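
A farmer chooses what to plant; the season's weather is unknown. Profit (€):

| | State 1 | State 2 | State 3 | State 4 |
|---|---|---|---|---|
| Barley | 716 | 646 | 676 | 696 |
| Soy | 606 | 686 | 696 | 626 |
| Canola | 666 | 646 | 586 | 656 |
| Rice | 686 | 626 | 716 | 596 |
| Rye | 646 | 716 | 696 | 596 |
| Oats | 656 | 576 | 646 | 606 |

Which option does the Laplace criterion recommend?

Barley

Row averages: Barley=683.5, Soy=653.5, Canola=638.5, Rice=656, Rye=663.5, Oats=621
Highest average = 683.5 → Barley.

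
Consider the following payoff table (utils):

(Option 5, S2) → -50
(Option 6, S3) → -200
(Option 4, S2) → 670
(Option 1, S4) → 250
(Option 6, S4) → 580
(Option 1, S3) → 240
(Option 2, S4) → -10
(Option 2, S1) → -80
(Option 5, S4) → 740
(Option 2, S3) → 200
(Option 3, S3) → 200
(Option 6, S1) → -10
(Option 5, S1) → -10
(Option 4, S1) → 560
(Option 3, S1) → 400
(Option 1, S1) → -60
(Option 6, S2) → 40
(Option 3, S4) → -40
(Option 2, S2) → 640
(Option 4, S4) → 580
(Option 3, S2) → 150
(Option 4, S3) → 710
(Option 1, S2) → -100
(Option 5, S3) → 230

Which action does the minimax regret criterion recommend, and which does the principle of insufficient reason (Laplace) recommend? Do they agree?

minimax regret → Option 4; laplace → Option 4 (agree)

Column bests: S1=560, S2=670, S3=710, S4=740.
Option 1 regrets: 620, 770, 470, 490 → max 770
Option 2 regrets: 640, 30, 510, 750 → max 750
Option 3 regrets: 160, 520, 510, 780 → max 780
Option 4 regrets: 0, 0, 0, 160 → max 160
Option 5 regrets: 570, 720, 480, 0 → max 720
Option 6 regrets: 570, 630, 910, 160 → max 910
Smallest max regret = 160 → Option 4.
Row averages: Option 1=82.5, Option 2=187.5, Option 3=177.5, Option 4=630, Option 5=227.5, Option 6=102.5
Highest average = 630 → Option 4.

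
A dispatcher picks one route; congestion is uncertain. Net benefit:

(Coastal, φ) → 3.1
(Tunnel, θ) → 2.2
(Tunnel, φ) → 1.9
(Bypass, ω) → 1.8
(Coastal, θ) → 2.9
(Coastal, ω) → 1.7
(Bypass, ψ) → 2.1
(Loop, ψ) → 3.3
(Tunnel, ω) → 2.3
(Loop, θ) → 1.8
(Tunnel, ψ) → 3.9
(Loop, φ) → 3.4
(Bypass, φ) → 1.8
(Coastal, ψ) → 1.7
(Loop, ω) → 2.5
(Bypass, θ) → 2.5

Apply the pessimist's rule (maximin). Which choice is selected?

Row minima: Coastal=1.7, Tunnel=1.9, Loop=1.8, Bypass=1.8
Best worst-case = 1.9 → Tunnel.

Tunnel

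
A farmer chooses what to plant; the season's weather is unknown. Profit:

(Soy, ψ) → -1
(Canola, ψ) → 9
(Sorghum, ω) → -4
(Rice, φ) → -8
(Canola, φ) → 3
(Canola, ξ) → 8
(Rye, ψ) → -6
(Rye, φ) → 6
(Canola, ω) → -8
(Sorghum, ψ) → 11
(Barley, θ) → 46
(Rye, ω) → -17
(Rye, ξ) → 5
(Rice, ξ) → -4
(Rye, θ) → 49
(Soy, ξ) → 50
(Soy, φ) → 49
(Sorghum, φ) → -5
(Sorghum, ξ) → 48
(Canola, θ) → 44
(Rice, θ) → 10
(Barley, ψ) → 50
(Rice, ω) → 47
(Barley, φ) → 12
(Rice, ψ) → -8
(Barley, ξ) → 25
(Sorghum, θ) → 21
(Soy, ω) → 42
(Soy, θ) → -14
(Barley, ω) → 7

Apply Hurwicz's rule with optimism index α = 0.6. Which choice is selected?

Canola: 0.6·44 + 0.4·(-8) = 23.2
Barley: 0.6·50 + 0.4·7 = 32.8
Soy: 0.6·50 + 0.4·(-14) = 24.4
Rice: 0.6·47 + 0.4·(-8) = 25
Rye: 0.6·49 + 0.4·(-17) = 22.6
Sorghum: 0.6·48 + 0.4·(-5) = 26.8
Highest Hurwicz score = 32.8 → Barley.

Barley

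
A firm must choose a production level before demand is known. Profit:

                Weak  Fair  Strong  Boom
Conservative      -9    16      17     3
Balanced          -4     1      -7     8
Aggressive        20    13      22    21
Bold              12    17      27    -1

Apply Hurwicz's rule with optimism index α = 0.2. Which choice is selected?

Conservative: 0.2·17 + 0.8·(-9) = -3.8
Balanced: 0.2·8 + 0.8·(-7) = -4
Aggressive: 0.2·22 + 0.8·13 = 14.8
Bold: 0.2·27 + 0.8·(-1) = 4.6
Highest Hurwicz score = 14.8 → Aggressive.

Aggressive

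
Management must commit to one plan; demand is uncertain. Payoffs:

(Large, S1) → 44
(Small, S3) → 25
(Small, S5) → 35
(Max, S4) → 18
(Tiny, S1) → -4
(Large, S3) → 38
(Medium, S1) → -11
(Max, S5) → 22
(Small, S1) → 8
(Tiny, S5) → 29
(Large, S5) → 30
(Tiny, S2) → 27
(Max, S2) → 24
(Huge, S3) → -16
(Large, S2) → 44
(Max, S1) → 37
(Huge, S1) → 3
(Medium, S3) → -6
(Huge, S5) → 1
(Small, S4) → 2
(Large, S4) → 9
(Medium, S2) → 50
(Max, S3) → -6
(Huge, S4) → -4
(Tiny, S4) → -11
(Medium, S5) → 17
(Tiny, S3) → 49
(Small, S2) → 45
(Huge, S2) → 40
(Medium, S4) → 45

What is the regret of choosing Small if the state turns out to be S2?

Best payoff under S2 is 50.
Regret = 50 − 45 = 5.

5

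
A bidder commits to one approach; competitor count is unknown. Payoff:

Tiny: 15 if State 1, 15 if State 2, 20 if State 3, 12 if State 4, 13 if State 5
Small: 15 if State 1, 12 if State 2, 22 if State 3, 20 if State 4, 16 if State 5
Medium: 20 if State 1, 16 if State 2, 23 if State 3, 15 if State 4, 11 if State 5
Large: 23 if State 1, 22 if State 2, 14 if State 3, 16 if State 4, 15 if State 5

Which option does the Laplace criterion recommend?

Row averages: Tiny=15, Small=17, Medium=17, Large=18
Highest average = 18 → Large.

Large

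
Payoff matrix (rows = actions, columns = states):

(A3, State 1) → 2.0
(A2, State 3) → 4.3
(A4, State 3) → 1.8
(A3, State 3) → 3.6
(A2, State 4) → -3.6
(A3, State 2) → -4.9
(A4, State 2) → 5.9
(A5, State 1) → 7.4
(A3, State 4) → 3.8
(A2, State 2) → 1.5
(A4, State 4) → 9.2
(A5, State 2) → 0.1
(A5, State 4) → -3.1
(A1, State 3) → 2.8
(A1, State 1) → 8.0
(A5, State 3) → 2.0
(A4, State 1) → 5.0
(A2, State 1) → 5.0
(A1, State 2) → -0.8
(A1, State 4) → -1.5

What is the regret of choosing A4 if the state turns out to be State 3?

Best payoff under State 3 is 4.3.
Regret = 4.3 − 1.8 = 2.5.

2.5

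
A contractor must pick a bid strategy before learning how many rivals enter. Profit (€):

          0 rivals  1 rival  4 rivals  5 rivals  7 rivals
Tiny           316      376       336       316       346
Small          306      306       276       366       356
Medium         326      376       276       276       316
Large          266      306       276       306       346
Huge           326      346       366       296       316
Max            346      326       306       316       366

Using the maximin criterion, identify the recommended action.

Row minima: Tiny=316, Small=276, Medium=276, Large=266, Huge=296, Max=306
Best worst-case = 316 → Tiny.

Tiny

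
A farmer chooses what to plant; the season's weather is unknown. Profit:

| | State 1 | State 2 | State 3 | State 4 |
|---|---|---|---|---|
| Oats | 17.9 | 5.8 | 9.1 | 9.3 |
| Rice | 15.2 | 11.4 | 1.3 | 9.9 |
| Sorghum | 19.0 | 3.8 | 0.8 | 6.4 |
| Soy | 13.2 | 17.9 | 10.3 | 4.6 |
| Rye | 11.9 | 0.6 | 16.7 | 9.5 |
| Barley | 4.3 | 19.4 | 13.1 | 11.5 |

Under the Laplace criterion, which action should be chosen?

Barley

Row averages: Oats=10.525, Rice=9.45, Sorghum=7.5, Soy=11.5, Rye=9.675, Barley=12.075
Highest average = 12.075 → Barley.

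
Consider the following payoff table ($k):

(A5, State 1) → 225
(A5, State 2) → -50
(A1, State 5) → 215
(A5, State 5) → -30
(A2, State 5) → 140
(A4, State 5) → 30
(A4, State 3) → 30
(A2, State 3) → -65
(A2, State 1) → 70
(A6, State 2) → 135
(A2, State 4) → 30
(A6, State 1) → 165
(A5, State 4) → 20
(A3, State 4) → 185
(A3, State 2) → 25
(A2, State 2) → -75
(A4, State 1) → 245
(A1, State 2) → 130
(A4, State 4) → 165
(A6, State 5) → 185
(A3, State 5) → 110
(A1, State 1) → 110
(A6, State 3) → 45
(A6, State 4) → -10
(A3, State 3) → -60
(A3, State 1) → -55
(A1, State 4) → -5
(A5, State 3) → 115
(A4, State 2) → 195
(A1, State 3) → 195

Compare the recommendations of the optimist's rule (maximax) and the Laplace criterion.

maximax → A4; laplace → A4 (agree)

Row maxima: A1=215, A2=140, A3=185, A4=245, A5=225, A6=185
Best best-case = 245 → A4.
Row averages: A1=129, A2=20, A3=41, A4=133, A5=56, A6=104
Highest average = 133 → A4.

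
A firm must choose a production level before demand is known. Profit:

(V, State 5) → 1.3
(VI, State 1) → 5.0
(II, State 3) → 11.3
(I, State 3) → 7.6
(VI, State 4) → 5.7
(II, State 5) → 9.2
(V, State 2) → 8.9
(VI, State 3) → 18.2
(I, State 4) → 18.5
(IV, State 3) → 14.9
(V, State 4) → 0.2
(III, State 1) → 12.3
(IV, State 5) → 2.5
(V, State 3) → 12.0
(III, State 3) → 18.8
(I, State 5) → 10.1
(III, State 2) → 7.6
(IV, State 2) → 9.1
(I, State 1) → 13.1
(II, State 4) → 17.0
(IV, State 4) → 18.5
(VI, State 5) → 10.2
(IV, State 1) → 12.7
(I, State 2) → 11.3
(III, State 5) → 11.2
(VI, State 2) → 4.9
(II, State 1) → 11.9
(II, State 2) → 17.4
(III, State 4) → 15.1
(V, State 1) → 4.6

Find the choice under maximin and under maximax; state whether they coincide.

Row minima: I=7.6, II=9.2, III=7.6, IV=2.5, V=0.2, VI=4.9
Best worst-case = 9.2 → II.
Row maxima: I=18.5, II=17.4, III=18.8, IV=18.5, V=12.0, VI=18.2
Best best-case = 18.8 → III.

maximin → II; maximax → III (disagree)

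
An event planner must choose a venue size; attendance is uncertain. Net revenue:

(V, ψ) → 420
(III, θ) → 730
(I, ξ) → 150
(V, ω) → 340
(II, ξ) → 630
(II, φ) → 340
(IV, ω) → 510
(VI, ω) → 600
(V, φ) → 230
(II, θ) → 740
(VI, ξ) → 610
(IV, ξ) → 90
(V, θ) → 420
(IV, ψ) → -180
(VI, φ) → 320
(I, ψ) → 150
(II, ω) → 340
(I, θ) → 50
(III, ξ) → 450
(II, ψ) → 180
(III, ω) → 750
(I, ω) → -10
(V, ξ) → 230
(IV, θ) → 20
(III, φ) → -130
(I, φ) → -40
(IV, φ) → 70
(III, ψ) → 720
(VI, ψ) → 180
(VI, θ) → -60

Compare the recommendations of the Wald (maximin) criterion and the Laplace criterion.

maximin → V; laplace → III (disagree)

Row minima: I=-40, II=180, III=-130, IV=-180, V=230, VI=-60
Best worst-case = 230 → V.
Row averages: I=60, II=446, III=504, IV=102, V=328, VI=330
Highest average = 504 → III.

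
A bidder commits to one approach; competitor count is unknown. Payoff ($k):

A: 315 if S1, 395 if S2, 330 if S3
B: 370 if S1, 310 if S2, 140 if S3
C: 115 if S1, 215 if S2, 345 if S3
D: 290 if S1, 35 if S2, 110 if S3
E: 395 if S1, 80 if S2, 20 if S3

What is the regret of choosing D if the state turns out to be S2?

Best payoff under S2 is 395.
Regret = 395 − 35 = 360.

360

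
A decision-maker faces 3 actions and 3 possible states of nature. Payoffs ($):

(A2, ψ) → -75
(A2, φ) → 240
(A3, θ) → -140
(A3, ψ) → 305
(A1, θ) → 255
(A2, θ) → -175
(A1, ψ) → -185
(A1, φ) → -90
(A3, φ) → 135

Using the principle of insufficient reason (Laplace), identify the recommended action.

A3

Row averages: A1=-20/3, A2=-10/3, A3=100
Highest average = 100 → A3.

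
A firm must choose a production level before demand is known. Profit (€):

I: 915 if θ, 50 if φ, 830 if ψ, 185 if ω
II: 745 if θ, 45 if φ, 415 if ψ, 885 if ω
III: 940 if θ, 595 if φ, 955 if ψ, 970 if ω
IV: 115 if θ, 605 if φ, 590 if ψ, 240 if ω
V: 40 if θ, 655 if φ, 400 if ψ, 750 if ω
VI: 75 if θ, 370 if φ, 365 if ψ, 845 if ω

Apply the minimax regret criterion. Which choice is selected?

Column bests: θ=940, φ=655, ψ=955, ω=970.
I regrets: 25, 605, 125, 785 → max 785
II regrets: 195, 610, 540, 85 → max 610
III regrets: 0, 60, 0, 0 → max 60
IV regrets: 825, 50, 365, 730 → max 825
V regrets: 900, 0, 555, 220 → max 900
VI regrets: 865, 285, 590, 125 → max 865
Smallest max regret = 60 → III.

III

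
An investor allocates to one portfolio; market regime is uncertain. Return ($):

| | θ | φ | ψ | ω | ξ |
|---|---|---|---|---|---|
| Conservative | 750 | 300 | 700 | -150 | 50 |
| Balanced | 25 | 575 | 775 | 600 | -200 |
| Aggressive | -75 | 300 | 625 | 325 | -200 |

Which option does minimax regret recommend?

Balanced

Column bests: θ=750, φ=575, ψ=775, ω=600, ξ=50.
Conservative regrets: 0, 275, 75, 750, 0 → max 750
Balanced regrets: 725, 0, 0, 0, 250 → max 725
Aggressive regrets: 825, 275, 150, 275, 250 → max 825
Smallest max regret = 725 → Balanced.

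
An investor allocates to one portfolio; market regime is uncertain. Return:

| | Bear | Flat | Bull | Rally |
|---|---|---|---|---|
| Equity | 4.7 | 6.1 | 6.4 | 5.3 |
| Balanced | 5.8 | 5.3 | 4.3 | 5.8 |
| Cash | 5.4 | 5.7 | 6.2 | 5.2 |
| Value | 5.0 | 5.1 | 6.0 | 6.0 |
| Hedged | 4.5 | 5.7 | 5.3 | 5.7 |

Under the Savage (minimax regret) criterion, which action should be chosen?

Column bests: Bear=5.8, Flat=6.1, Bull=6.4, Rally=6.0.
Equity regrets: 1.1, 0.0, 0.0, 0.7 → max 1.1
Balanced regrets: 0.0, 0.8, 2.1, 0.2 → max 2.1
Cash regrets: 0.4, 0.4, 0.2, 0.8 → max 0.8
Value regrets: 0.8, 1.0, 0.4, 0.0 → max 1.0
Hedged regrets: 1.3, 0.4, 1.1, 0.3 → max 1.3
Smallest max regret = 0.8 → Cash.

Cash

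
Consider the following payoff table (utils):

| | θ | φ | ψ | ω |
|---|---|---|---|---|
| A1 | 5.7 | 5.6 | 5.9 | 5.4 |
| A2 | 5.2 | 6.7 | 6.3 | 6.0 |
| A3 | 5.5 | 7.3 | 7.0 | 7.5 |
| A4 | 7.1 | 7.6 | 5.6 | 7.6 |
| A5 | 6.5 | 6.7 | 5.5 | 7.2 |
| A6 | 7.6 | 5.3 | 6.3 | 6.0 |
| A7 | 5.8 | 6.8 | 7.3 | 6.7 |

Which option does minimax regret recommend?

Column bests: θ=7.6, φ=7.6, ψ=7.3, ω=7.6.
A1 regrets: 1.9, 2.0, 1.4, 2.2 → max 2.2
A2 regrets: 2.4, 0.9, 1.0, 1.6 → max 2.4
A3 regrets: 2.1, 0.3, 0.3, 0.1 → max 2.1
A4 regrets: 0.5, 0.0, 1.7, 0.0 → max 1.7
A5 regrets: 1.1, 0.9, 1.8, 0.4 → max 1.8
A6 regrets: 0.0, 2.3, 1.0, 1.6 → max 2.3
A7 regrets: 1.8, 0.8, 0.0, 0.9 → max 1.8
Smallest max regret = 1.7 → A4.

A4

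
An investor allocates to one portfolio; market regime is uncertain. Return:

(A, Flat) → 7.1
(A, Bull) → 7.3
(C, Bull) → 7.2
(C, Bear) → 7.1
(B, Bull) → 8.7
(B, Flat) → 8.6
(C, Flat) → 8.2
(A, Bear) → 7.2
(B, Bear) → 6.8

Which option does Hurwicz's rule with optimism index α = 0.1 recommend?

A: 0.1·7.3 + 0.9·7.1 = 7.12
B: 0.1·8.7 + 0.9·6.8 = 6.99
C: 0.1·8.2 + 0.9·7.1 = 7.21
Highest Hurwicz score = 7.21 → C.

C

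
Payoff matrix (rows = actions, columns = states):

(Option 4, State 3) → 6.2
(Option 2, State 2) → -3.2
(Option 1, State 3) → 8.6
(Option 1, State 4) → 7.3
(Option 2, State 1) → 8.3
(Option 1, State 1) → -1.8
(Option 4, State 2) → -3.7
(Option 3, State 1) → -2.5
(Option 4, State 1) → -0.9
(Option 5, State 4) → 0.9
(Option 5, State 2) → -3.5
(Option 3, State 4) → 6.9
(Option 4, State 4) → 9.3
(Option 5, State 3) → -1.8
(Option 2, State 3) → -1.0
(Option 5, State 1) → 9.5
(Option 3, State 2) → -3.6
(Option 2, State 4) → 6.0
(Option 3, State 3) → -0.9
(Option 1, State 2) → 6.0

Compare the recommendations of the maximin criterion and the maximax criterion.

Row minima: Option 1=-1.8, Option 2=-3.2, Option 3=-3.6, Option 4=-3.7, Option 5=-3.5
Best worst-case = -1.8 → Option 1.
Row maxima: Option 1=8.6, Option 2=8.3, Option 3=6.9, Option 4=9.3, Option 5=9.5
Best best-case = 9.5 → Option 5.

maximin → Option 1; maximax → Option 5 (disagree)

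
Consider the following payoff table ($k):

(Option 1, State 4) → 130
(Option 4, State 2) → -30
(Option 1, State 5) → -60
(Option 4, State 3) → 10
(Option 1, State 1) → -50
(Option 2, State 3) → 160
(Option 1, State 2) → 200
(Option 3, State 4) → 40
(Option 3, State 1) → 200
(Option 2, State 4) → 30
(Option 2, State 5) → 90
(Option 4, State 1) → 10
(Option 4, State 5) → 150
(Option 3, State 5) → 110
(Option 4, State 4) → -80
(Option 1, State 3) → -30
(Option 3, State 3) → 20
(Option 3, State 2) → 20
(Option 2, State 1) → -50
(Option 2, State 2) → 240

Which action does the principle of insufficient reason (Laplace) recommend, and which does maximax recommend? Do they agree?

laplace → Option 2; maximax → Option 2 (agree)

Row averages: Option 1=38, Option 2=94, Option 3=78, Option 4=12
Highest average = 94 → Option 2.
Row maxima: Option 1=200, Option 2=240, Option 3=200, Option 4=150
Best best-case = 240 → Option 2.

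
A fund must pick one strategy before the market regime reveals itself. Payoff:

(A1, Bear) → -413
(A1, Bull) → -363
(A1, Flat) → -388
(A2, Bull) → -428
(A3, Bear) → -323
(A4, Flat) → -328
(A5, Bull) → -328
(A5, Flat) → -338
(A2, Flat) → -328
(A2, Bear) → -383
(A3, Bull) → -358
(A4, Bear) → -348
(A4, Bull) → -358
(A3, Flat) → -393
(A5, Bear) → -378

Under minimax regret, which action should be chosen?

A4

Column bests: Bear=-323, Flat=-328, Bull=-328.
A1 regrets: 90, 60, 35 → max 90
A2 regrets: 60, 0, 100 → max 100
A3 regrets: 0, 65, 30 → max 65
A4 regrets: 25, 0, 30 → max 30
A5 regrets: 55, 10, 0 → max 55
Smallest max regret = 30 → A4.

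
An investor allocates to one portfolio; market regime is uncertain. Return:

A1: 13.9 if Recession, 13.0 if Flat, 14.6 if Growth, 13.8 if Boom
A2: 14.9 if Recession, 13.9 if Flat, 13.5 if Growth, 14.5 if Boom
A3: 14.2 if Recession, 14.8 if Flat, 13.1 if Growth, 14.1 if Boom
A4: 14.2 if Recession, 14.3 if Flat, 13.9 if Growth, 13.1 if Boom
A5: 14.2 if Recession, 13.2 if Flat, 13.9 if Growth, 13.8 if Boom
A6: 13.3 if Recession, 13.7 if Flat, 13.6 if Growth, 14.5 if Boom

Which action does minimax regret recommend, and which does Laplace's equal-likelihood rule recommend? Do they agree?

Column bests: Recession=14.9, Flat=14.8, Growth=14.6, Boom=14.5.
A1 regrets: 1.0, 1.8, 0.0, 0.7 → max 1.8
A2 regrets: 0.0, 0.9, 1.1, 0.0 → max 1.1
A3 regrets: 0.7, 0.0, 1.5, 0.4 → max 1.5
A4 regrets: 0.7, 0.5, 0.7, 1.4 → max 1.4
A5 regrets: 0.7, 1.6, 0.7, 0.7 → max 1.6
A6 regrets: 1.6, 1.1, 1.0, 0.0 → max 1.6
Smallest max regret = 1.1 → A2.
Row averages: A1=13.825, A2=14.2, A3=14.05, A4=13.875, A5=13.775, A6=13.775
Highest average = 14.2 → A2.

minimax regret → A2; laplace → A2 (agree)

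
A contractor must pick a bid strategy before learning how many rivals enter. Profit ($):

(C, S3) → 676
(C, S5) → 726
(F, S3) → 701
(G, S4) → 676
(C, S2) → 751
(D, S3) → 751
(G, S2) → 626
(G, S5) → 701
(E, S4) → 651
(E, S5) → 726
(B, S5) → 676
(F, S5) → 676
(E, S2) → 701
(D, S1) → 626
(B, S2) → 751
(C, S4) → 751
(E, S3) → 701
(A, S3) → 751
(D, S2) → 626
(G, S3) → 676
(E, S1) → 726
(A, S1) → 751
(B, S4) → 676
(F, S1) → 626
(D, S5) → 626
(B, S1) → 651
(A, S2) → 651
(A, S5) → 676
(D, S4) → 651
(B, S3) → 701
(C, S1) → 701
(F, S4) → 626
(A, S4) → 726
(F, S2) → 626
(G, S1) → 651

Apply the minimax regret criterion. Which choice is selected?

Column bests: S1=751, S2=751, S3=751, S4=751, S5=726.
A regrets: 0, 100, 0, 25, 50 → max 100
B regrets: 100, 0, 50, 75, 50 → max 100
C regrets: 50, 0, 75, 0, 0 → max 75
D regrets: 125, 125, 0, 100, 100 → max 125
E regrets: 25, 50, 50, 100, 0 → max 100
F regrets: 125, 125, 50, 125, 50 → max 125
G regrets: 100, 125, 75, 75, 25 → max 125
Smallest max regret = 75 → C.

C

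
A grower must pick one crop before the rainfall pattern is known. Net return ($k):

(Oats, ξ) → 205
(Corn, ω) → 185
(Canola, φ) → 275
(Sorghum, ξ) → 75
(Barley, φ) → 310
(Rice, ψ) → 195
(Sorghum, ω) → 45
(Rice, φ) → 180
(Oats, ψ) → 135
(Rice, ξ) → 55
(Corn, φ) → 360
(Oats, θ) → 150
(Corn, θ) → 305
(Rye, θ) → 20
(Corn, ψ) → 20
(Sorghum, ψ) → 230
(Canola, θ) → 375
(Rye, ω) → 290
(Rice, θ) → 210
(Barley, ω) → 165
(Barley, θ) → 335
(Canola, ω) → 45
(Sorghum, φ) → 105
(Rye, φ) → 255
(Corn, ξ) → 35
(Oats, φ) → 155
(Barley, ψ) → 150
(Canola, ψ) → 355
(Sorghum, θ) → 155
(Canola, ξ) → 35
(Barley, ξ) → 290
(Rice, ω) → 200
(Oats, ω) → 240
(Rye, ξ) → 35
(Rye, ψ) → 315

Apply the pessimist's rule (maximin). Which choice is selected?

Row minima: Rice=55, Canola=35, Oats=135, Corn=20, Sorghum=45, Barley=150, Rye=20
Best worst-case = 150 → Barley.

Barley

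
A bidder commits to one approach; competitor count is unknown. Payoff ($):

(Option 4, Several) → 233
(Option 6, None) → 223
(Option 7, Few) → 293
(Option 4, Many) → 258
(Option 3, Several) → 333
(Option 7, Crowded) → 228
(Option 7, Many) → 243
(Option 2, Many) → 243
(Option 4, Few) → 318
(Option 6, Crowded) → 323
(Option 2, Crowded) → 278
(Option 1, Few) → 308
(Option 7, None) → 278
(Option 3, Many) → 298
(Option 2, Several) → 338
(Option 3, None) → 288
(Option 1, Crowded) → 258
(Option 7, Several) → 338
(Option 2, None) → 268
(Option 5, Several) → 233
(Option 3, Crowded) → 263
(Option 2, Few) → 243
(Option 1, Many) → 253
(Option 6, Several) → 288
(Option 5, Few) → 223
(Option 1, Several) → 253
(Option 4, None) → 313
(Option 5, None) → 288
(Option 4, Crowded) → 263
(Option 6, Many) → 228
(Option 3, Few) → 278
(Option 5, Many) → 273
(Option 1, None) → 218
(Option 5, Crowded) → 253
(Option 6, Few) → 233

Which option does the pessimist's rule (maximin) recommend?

Option 3

Row minima: Option 1=218, Option 2=243, Option 3=263, Option 4=233, Option 5=223, Option 6=223, Option 7=228
Best worst-case = 263 → Option 3.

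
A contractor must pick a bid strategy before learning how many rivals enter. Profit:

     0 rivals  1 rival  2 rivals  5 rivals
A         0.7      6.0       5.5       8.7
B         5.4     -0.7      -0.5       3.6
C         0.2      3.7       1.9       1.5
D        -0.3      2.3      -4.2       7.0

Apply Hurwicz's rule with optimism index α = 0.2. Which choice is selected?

A

A: 0.2·8.7 + 0.8·0.7 = 2.3
B: 0.2·5.4 + 0.8·(-0.7) = 0.52
C: 0.2·3.7 + 0.8·0.2 = 0.9
D: 0.2·7.0 + 0.8·(-4.2) = -1.96
Highest Hurwicz score = 2.3 → A.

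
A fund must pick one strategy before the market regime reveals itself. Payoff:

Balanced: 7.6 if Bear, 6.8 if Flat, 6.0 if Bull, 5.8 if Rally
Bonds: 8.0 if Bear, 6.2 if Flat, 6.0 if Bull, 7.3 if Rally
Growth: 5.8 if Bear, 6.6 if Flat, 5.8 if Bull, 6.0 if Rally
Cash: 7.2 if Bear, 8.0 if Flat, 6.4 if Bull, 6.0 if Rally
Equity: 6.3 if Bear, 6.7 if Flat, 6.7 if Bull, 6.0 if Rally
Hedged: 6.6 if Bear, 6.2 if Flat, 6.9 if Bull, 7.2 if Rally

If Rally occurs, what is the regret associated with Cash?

1.3

Best payoff under Rally is 7.3.
Regret = 7.3 − 6.0 = 1.3.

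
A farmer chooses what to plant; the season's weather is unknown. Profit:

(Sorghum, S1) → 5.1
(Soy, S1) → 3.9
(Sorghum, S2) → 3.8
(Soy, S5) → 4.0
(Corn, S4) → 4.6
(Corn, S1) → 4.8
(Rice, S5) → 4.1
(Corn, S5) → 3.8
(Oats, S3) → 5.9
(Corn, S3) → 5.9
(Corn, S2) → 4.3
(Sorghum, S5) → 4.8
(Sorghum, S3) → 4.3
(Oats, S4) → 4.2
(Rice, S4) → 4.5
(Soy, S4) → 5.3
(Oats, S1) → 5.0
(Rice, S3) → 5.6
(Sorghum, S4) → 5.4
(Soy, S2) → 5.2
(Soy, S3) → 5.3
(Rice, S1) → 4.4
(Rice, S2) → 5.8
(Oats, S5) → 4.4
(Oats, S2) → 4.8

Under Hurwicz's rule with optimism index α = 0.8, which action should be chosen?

Oats: 0.8·5.9 + 0.2·4.2 = 5.56
Soy: 0.8·5.3 + 0.2·3.9 = 5.02
Sorghum: 0.8·5.4 + 0.2·3.8 = 5.08
Corn: 0.8·5.9 + 0.2·3.8 = 5.48
Rice: 0.8·5.8 + 0.2·4.1 = 5.46
Highest Hurwicz score = 5.56 → Oats.

Oats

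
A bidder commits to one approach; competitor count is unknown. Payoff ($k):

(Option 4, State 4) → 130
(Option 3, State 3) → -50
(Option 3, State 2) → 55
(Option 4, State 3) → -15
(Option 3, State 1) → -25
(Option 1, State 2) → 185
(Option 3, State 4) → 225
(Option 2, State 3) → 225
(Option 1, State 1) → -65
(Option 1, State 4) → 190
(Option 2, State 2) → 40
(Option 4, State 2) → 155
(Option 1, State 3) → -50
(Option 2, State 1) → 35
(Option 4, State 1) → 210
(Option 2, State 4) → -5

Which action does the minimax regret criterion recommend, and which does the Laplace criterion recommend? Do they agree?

Column bests: State 1=210, State 2=185, State 3=225, State 4=225.
Option 1 regrets: 275, 0, 275, 35 → max 275
Option 2 regrets: 175, 145, 0, 230 → max 230
Option 3 regrets: 235, 130, 275, 0 → max 275
Option 4 regrets: 0, 30, 240, 95 → max 240
Smallest max regret = 230 → Option 2.
Row averages: Option 1=65, Option 2=73.75, Option 3=51.25, Option 4=120
Highest average = 120 → Option 4.

minimax regret → Option 2; laplace → Option 4 (disagree)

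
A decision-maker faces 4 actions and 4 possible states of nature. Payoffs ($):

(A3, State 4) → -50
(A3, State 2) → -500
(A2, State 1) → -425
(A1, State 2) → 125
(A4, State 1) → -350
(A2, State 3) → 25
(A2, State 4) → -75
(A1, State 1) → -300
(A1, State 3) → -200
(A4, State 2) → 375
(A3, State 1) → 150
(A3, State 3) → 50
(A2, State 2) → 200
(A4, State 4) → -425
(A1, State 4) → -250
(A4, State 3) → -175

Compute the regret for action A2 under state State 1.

Best payoff under State 1 is 150.
Regret = 150 − (-425) = 575.

575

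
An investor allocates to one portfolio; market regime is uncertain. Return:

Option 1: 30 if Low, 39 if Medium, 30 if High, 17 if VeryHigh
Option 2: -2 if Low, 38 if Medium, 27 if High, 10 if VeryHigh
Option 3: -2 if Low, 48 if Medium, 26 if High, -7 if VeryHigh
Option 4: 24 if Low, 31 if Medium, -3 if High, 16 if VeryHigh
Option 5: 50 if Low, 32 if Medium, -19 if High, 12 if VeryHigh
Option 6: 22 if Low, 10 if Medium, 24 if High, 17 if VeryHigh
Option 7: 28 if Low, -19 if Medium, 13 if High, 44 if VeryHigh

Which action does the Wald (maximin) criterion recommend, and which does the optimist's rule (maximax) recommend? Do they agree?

Row minima: Option 1=17, Option 2=-2, Option 3=-7, Option 4=-3, Option 5=-19, Option 6=10, Option 7=-19
Best worst-case = 17 → Option 1.
Row maxima: Option 1=39, Option 2=38, Option 3=48, Option 4=31, Option 5=50, Option 6=24, Option 7=44
Best best-case = 50 → Option 5.

maximin → Option 1; maximax → Option 5 (disagree)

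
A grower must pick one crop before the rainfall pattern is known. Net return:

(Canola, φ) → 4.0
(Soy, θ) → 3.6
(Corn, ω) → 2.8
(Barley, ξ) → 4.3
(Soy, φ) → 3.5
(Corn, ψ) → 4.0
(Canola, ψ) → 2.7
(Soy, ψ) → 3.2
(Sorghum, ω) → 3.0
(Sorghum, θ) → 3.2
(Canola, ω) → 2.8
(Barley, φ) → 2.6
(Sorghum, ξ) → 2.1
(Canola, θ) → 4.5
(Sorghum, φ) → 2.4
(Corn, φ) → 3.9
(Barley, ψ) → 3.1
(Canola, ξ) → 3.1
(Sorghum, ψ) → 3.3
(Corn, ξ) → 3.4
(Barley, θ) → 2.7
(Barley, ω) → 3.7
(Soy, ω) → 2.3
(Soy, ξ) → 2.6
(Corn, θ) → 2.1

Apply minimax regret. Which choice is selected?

Canola

Column bests: θ=4.5, φ=4.0, ψ=4.0, ω=3.7, ξ=4.3.
Barley regrets: 1.8, 1.4, 0.9, 0.0, 0.0 → max 1.8
Soy regrets: 0.9, 0.5, 0.8, 1.4, 1.7 → max 1.7
Corn regrets: 2.4, 0.1, 0.0, 0.9, 0.9 → max 2.4
Canola regrets: 0.0, 0.0, 1.3, 0.9, 1.2 → max 1.3
Sorghum regrets: 1.3, 1.6, 0.7, 0.7, 2.2 → max 2.2
Smallest max regret = 1.3 → Canola.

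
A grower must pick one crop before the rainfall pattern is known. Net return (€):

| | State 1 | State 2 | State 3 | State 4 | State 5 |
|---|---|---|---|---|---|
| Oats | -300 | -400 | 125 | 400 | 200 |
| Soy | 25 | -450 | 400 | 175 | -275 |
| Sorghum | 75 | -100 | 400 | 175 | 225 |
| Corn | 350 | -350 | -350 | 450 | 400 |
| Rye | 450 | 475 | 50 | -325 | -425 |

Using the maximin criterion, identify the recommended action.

Row minima: Oats=-400, Soy=-450, Sorghum=-100, Corn=-350, Rye=-425
Best worst-case = -100 → Sorghum.

Sorghum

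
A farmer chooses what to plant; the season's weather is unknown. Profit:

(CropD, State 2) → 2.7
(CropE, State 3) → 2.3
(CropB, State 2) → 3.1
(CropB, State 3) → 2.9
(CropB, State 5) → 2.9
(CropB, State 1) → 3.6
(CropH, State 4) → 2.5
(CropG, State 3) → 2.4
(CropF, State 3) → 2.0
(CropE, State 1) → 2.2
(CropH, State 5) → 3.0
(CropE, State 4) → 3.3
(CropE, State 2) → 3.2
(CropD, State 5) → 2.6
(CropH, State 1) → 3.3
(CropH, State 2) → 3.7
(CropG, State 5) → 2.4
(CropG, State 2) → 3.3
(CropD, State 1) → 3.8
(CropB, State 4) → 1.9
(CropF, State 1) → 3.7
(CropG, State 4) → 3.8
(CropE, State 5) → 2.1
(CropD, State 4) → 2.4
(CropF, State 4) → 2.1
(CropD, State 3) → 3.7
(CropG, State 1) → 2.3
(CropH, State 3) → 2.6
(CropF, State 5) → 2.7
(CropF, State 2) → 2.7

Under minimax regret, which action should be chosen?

CropH

Column bests: State 1=3.8, State 2=3.7, State 3=3.7, State 4=3.8, State 5=3.0.
CropH regrets: 0.5, 0.0, 1.1, 1.3, 0.0 → max 1.3
CropF regrets: 0.1, 1.0, 1.7, 1.7, 0.3 → max 1.7
CropE regrets: 1.6, 0.5, 1.4, 0.5, 0.9 → max 1.6
CropG regrets: 1.5, 0.4, 1.3, 0.0, 0.6 → max 1.5
CropD regrets: 0.0, 1.0, 0.0, 1.4, 0.4 → max 1.4
CropB regrets: 0.2, 0.6, 0.8, 1.9, 0.1 → max 1.9
Smallest max regret = 1.3 → CropH.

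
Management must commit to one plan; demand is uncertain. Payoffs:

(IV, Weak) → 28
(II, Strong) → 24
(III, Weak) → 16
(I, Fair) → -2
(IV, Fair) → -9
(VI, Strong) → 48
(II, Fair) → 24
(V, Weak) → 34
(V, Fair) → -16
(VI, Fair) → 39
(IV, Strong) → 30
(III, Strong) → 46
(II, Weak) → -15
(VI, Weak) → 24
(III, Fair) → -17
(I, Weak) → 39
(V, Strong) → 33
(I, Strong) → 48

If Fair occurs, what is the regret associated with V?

55

Best payoff under Fair is 39.
Regret = 39 − (-16) = 55.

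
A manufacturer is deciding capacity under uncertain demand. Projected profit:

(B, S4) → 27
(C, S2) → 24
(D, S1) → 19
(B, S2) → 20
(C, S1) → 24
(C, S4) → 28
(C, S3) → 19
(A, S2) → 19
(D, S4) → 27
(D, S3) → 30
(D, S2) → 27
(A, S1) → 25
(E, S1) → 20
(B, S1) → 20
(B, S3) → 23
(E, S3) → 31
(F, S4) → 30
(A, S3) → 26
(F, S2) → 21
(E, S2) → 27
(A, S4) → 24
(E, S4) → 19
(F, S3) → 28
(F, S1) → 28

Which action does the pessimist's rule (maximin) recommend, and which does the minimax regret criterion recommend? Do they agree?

Row minima: A=19, B=20, C=19, D=19, E=19, F=21
Best worst-case = 21 → F.
Column bests: S1=28, S2=27, S3=31, S4=30.
A regrets: 3, 8, 5, 6 → max 8
B regrets: 8, 7, 8, 3 → max 8
C regrets: 4, 3, 12, 2 → max 12
D regrets: 9, 0, 1, 3 → max 9
E regrets: 8, 0, 0, 11 → max 11
F regrets: 0, 6, 3, 0 → max 6
Smallest max regret = 6 → F.

maximin → F; minimax regret → F (agree)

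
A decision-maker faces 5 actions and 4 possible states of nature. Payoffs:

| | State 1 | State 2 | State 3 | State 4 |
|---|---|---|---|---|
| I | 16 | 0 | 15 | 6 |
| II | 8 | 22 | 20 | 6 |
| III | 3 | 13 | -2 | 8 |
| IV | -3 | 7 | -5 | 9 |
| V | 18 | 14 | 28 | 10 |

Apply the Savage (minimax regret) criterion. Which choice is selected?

Column bests: State 1=18, State 2=22, State 3=28, State 4=10.
I regrets: 2, 22, 13, 4 → max 22
II regrets: 10, 0, 8, 4 → max 10
III regrets: 15, 9, 30, 2 → max 30
IV regrets: 21, 15, 33, 1 → max 33
V regrets: 0, 8, 0, 0 → max 8
Smallest max regret = 8 → V.

V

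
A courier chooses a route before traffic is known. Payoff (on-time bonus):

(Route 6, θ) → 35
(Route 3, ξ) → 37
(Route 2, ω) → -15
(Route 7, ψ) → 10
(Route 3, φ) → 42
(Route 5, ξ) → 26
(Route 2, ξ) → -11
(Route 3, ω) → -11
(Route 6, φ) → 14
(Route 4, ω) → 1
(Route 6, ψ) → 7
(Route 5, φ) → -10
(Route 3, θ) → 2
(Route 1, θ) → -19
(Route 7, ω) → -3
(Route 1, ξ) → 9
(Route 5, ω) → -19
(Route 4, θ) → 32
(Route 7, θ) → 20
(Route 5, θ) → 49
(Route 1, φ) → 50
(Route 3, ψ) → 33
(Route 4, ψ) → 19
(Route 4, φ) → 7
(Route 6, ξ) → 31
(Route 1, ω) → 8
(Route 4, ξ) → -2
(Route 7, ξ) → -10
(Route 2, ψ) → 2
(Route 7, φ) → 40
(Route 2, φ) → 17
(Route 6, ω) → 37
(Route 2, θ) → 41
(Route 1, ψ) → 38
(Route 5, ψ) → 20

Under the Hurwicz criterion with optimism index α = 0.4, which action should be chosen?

Route 6

Route 1: 0.4·50 + 0.6·(-19) = 8.6
Route 2: 0.4·41 + 0.6·(-15) = 7.4
Route 3: 0.4·42 + 0.6·(-11) = 10.2
Route 4: 0.4·32 + 0.6·(-2) = 11.6
Route 5: 0.4·49 + 0.6·(-19) = 8.2
Route 6: 0.4·37 + 0.6·7 = 19
Route 7: 0.4·40 + 0.6·(-10) = 10
Highest Hurwicz score = 19 → Route 6.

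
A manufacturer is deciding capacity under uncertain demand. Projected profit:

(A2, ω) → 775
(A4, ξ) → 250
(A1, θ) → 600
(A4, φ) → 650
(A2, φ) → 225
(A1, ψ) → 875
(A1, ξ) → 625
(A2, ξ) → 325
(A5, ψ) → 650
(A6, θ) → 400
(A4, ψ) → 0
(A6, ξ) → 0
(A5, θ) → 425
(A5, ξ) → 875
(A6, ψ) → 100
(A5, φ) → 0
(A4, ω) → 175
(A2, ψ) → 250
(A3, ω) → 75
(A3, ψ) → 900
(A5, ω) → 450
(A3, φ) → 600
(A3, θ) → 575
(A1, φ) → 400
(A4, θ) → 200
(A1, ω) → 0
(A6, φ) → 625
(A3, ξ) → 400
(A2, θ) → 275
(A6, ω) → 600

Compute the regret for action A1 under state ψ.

25

Best payoff under ψ is 900.
Regret = 900 − 875 = 25.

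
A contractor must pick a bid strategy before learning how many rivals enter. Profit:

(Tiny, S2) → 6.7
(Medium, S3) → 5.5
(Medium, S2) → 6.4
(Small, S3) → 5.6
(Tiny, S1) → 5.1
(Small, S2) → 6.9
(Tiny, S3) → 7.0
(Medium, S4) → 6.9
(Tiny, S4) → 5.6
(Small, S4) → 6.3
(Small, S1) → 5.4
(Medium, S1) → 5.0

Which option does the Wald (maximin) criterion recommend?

Small

Row minima: Tiny=5.1, Small=5.4, Medium=5.0
Best worst-case = 5.4 → Small.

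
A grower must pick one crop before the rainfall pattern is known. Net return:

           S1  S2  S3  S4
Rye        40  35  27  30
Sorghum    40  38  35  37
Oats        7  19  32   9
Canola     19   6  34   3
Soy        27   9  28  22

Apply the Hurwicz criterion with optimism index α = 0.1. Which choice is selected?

Rye: 0.1·40 + 0.9·27 = 28.3
Sorghum: 0.1·40 + 0.9·35 = 35.5
Oats: 0.1·32 + 0.9·7 = 9.5
Canola: 0.1·34 + 0.9·3 = 6.1
Soy: 0.1·28 + 0.9·9 = 10.9
Highest Hurwicz score = 35.5 → Sorghum.

Sorghum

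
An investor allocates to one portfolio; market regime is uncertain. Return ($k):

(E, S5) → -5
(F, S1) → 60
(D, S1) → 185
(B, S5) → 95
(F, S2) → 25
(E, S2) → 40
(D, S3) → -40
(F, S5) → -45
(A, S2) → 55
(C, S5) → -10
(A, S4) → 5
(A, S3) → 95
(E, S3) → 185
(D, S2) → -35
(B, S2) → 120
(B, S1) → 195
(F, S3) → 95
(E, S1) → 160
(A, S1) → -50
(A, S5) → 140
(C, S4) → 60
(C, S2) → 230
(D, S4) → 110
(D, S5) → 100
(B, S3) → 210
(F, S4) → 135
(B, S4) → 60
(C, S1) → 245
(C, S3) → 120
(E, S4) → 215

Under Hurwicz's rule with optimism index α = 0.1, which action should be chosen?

A: 0.1·140 + 0.9·(-50) = -31
B: 0.1·210 + 0.9·60 = 75
C: 0.1·245 + 0.9·(-10) = 15.5
D: 0.1·185 + 0.9·(-40) = -17.5
E: 0.1·215 + 0.9·(-5) = 17
F: 0.1·135 + 0.9·(-45) = -27
Highest Hurwicz score = 75 → B.

B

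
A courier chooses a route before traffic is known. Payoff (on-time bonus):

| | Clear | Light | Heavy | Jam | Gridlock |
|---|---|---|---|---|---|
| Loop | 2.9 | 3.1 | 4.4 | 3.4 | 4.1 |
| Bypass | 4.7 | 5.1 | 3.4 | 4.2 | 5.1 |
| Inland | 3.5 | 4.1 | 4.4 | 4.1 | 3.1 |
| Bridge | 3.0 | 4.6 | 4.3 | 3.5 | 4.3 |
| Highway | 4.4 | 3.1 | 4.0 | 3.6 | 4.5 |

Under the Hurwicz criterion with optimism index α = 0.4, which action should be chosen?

Loop: 0.4·4.4 + 0.6·2.9 = 3.5
Bypass: 0.4·5.1 + 0.6·3.4 = 4.08
Inland: 0.4·4.4 + 0.6·3.1 = 3.62
Bridge: 0.4·4.6 + 0.6·3.0 = 3.64
Highway: 0.4·4.5 + 0.6·3.1 = 3.66
Highest Hurwicz score = 4.08 → Bypass.

Bypass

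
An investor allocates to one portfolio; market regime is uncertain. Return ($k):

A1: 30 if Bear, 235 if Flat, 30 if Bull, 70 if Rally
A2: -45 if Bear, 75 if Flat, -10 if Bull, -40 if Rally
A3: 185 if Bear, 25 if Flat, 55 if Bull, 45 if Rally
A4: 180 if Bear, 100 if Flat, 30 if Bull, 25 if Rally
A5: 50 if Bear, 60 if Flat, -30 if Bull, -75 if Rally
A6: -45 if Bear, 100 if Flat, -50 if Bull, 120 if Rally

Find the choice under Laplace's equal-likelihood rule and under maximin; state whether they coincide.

laplace → A1; maximin → A1 (agree)

Row averages: A1=91.25, A2=-5, A3=77.5, A4=83.75, A5=1.25, A6=31.25
Highest average = 91.25 → A1.
Row minima: A1=30, A2=-45, A3=25, A4=25, A5=-75, A6=-50
Best worst-case = 30 → A1.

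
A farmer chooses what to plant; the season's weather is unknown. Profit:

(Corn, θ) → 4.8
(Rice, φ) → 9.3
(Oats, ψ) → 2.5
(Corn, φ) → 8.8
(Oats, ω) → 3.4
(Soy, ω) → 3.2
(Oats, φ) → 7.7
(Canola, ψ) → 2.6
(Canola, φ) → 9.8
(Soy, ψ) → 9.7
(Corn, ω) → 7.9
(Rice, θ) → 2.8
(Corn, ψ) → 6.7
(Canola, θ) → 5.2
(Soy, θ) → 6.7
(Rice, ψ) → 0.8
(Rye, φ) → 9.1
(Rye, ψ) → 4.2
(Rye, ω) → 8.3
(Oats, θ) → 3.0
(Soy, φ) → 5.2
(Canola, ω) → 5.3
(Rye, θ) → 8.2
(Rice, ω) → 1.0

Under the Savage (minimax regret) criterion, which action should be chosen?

Column bests: θ=8.2, φ=9.8, ψ=9.7, ω=8.3.
Rye regrets: 0.0, 0.7, 5.5, 0.0 → max 5.5
Oats regrets: 5.2, 2.1, 7.2, 4.9 → max 7.2
Rice regrets: 5.4, 0.5, 8.9, 7.3 → max 8.9
Soy regrets: 1.5, 4.6, 0.0, 5.1 → max 5.1
Corn regrets: 3.4, 1.0, 3.0, 0.4 → max 3.4
Canola regrets: 3.0, 0.0, 7.1, 3.0 → max 7.1
Smallest max regret = 3.4 → Corn.

Corn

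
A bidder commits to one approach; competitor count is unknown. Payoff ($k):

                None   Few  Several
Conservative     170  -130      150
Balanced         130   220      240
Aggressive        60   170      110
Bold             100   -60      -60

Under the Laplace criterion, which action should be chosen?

Row averages: Conservative=190/3, Balanced=590/3, Aggressive=340/3, Bold=-20/3
Highest average = 590/3 → Balanced.

Balanced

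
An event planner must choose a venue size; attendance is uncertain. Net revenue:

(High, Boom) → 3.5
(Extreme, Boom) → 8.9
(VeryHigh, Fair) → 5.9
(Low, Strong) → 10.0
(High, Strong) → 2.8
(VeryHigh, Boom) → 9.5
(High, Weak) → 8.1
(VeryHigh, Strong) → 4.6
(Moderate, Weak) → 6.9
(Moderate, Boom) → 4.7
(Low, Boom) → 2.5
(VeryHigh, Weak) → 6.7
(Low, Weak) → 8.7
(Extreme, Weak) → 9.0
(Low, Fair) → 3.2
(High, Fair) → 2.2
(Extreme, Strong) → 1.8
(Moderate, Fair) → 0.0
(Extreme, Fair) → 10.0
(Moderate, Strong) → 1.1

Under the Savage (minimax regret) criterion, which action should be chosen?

Column bests: Weak=9.0, Fair=10.0, Strong=10.0, Boom=9.5.
Low regrets: 0.3, 6.8, 0.0, 7.0 → max 7.0
Moderate regrets: 2.1, 10.0, 8.9, 4.8 → max 10.0
High regrets: 0.9, 7.8, 7.2, 6.0 → max 7.8
VeryHigh regrets: 2.3, 4.1, 5.4, 0.0 → max 5.4
Extreme regrets: 0.0, 0.0, 8.2, 0.6 → max 8.2
Smallest max regret = 5.4 → VeryHigh.

VeryHigh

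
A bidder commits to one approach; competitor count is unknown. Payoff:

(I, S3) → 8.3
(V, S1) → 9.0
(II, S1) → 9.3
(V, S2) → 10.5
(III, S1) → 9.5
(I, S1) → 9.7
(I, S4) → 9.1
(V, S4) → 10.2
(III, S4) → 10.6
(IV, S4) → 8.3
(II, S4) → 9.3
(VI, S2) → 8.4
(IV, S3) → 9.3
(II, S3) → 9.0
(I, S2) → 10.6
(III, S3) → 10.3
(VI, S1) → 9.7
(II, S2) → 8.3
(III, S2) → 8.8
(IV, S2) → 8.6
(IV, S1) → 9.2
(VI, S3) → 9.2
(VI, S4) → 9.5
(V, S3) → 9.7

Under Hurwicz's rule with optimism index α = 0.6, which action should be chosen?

I: 0.6·10.6 + 0.4·8.3 = 9.68
II: 0.6·9.3 + 0.4·8.3 = 8.9
III: 0.6·10.6 + 0.4·8.8 = 9.88
IV: 0.6·9.3 + 0.4·8.3 = 8.9
V: 0.6·10.5 + 0.4·9.0 = 9.9
VI: 0.6·9.7 + 0.4·8.4 = 9.18
Highest Hurwicz score = 9.9 → V.

V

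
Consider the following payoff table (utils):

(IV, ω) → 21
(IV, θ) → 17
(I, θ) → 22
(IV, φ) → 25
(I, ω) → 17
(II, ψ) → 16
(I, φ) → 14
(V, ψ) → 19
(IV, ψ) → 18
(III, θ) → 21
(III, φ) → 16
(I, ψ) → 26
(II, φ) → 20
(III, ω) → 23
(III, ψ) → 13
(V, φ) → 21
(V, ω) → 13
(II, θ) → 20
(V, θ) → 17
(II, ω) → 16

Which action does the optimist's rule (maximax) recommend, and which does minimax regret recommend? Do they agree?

maximax → I; minimax regret → IV (disagree)

Row maxima: I=26, II=20, III=23, IV=25, V=21
Best best-case = 26 → I.
Column bests: θ=22, φ=25, ψ=26, ω=23.
I regrets: 0, 11, 0, 6 → max 11
II regrets: 2, 5, 10, 7 → max 10
III regrets: 1, 9, 13, 0 → max 13
IV regrets: 5, 0, 8, 2 → max 8
V regrets: 5, 4, 7, 10 → max 10
Smallest max regret = 8 → IV.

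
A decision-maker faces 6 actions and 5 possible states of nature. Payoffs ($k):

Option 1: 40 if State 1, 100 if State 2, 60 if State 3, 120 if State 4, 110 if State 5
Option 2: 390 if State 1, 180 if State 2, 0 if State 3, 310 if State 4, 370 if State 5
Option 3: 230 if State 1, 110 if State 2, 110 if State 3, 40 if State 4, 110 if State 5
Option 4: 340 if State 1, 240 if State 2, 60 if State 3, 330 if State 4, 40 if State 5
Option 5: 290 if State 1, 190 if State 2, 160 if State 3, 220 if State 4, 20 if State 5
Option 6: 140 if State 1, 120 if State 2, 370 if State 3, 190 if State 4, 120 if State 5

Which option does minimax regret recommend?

Column bests: State 1=390, State 2=240, State 3=370, State 4=330, State 5=370.
Option 1 regrets: 350, 140, 310, 210, 260 → max 350
Option 2 regrets: 0, 60, 370, 20, 0 → max 370
Option 3 regrets: 160, 130, 260, 290, 260 → max 290
Option 4 regrets: 50, 0, 310, 0, 330 → max 330
Option 5 regrets: 100, 50, 210, 110, 350 → max 350
Option 6 regrets: 250, 120, 0, 140, 250 → max 250
Smallest max regret = 250 → Option 6.

Option 6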